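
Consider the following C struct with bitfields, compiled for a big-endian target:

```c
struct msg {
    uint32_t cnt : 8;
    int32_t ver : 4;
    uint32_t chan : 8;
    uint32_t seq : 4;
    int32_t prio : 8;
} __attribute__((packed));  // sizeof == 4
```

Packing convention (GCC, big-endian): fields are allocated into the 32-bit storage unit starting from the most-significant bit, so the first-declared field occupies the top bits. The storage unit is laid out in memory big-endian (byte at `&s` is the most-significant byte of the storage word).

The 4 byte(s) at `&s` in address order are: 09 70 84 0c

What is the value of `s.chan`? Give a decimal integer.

[0]=0x09 [1]=0x70 [2]=0x84 [3]=0x0c (big-endian) → word 0x0970840c
cnt [24+:8] = (word>>24) & 0xff = 9
ver [20+:4] = (word>>20) & 0xf = 7
chan [12+:8] = (word>>12) & 0xff = 8  ←
seq [8+:4] = (word>>8) & 0xf = 4
prio [0+:8] = (word>>0) & 0xff = 12

8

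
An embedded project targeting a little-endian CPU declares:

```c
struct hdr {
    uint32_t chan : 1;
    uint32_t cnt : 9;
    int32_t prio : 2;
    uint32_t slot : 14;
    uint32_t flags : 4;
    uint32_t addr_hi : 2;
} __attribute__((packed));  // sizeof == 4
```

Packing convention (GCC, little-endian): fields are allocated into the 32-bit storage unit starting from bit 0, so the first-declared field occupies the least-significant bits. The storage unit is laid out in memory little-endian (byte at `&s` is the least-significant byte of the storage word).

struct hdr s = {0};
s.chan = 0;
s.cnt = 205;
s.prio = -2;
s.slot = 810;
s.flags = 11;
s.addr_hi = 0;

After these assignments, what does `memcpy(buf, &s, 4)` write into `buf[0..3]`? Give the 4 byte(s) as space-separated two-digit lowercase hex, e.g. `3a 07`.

9a a9 32 2c

chan (1b) val=0 bits=0x0 at bit 0: 0x00000000
cnt (9b) val=205 bits=0xcd at bit 1: 0x0000019a
prio (2b) val=-2 bits=0x2 at bit 10: 0x0000099a
slot (14b) val=810 bits=0x32a at bit 12: 0x0032a99a
flags (4b) val=11 bits=0xb at bit 26: 0x2c32a99a
addr_hi (2b) val=0 bits=0x0 at bit 30: 0x2c32a99a
word = 0x2c32a99a → little-endian bytes:
  [0]=0x9a  [1]=0xa9  [2]=0x32  [3]=0x2c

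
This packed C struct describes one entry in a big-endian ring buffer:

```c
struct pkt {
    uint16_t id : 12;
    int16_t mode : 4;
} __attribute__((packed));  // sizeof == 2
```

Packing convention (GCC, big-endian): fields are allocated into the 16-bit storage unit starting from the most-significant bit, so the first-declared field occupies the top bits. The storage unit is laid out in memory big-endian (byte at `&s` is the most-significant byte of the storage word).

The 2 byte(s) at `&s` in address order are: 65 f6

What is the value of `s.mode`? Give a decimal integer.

6

[0]=0x65 [1]=0xf6 (big-endian) → word 0x65f6
id [4+:12] = (word>>4) & 0xfff = 1631
mode [0+:4] = (word>>0) & 0xf = 6  ←
mode signed 4b, MSB=0: value = 6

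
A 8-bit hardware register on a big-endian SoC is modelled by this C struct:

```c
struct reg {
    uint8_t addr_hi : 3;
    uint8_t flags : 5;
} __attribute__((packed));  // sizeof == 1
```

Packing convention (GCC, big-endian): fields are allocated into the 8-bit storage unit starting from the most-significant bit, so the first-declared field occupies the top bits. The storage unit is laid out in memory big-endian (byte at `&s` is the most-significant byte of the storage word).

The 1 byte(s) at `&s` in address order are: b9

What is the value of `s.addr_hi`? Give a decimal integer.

[0]=0xb9 (big-endian) → word 0xb9
addr_hi:3 @ bit 5 → (0xb9>>5)&0x7 = 0x5  ←
flags:5 @ bit 0 → (0xb9>>0)&0x1f = 0x19

5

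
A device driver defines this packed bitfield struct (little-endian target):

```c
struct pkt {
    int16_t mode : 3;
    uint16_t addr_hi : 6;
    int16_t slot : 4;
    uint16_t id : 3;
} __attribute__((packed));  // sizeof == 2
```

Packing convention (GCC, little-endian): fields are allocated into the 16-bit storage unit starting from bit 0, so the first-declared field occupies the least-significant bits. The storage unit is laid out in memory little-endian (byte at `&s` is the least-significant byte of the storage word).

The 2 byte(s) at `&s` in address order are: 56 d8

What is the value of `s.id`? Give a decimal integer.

[0]=0x56 [1]=0xd8 (little-endian) → word 0xd856
mode [0+:3] = (word>>0) & 0x7 = 6
addr_hi [3+:6] = (word>>3) & 0x3f = 10
slot [9+:4] = (word>>9) & 0xf = 12
id [13+:3] = (word>>13) & 0x7 = 6  ←

6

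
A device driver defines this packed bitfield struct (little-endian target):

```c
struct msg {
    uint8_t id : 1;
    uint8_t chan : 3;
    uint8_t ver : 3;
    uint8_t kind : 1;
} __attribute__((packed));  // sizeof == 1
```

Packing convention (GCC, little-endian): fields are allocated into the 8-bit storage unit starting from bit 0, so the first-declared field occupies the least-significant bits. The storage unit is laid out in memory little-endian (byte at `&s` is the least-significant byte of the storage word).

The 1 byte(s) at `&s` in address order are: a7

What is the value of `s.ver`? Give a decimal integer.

2

[0]=0xa7 (little-endian) → word 0xa7
id:1 @ bit 0 → (0xa7>>0)&0x1 = 0x1
chan:3 @ bit 1 → (0xa7>>1)&0x7 = 0x3
ver:3 @ bit 4 → (0xa7>>4)&0x7 = 0x2  ←
kind:1 @ bit 7 → (0xa7>>7)&0x1 = 0x1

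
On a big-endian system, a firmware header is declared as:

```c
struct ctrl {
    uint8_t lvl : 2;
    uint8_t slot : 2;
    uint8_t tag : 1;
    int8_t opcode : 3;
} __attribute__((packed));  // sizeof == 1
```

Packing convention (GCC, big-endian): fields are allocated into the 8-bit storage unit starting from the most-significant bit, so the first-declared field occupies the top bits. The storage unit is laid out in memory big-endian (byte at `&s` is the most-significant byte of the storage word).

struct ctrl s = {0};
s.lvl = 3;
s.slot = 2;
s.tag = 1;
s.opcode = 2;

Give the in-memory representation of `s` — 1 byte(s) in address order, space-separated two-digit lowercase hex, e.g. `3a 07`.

ea

lvl:2 = 3 → 0x3 << 6 → word 0xc0
slot:2 = 2 → 0x2 << 4 → word 0xe0
tag:1 = 1 → 0x1 << 3 → word 0xe8
opcode:3 = 2 → 0x2 << 0 → word 0xea
word = 0xea → big-endian bytes:
  [0]=0xea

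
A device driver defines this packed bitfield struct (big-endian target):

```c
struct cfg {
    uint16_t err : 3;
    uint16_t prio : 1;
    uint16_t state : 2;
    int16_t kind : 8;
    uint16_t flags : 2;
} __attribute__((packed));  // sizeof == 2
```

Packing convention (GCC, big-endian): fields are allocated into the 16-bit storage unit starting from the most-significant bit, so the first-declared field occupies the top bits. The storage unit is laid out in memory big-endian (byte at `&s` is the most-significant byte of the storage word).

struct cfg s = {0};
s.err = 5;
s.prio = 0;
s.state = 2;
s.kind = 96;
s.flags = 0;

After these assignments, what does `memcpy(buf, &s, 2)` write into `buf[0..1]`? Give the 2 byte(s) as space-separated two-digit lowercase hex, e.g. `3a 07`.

a9 80

err:3 = 5 → 0x5 << 13 → word 0xa000
prio:1 = 0 → 0x0 << 12 → word 0xa000
state:2 = 2 → 0x2 << 10 → word 0xa800
kind:8 = 96 → 0x60 << 2 → word 0xa980
flags:2 = 0 → 0x0 << 0 → word 0xa980
word = 0xa980 → big-endian bytes:
  [0]=0xa9  [1]=0x80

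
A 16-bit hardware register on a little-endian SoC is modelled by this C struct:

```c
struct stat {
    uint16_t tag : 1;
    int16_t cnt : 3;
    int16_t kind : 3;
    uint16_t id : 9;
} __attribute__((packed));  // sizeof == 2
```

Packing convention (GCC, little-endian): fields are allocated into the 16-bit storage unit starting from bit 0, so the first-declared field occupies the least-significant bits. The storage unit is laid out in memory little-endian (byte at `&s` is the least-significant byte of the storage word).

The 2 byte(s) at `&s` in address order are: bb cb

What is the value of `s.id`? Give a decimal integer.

[0]=0xbb [1]=0xcb (little-endian) → word 0xcbbb
tag:1 @ bit 0 → (0xcbbb>>0)&0x1 = 0x1
cnt:3 @ bit 1 → (0xcbbb>>1)&0x7 = 0x5
kind:3 @ bit 4 → (0xcbbb>>4)&0x7 = 0x3
id:9 @ bit 7 → (0xcbbb>>7)&0x1ff = 0x197  ←

407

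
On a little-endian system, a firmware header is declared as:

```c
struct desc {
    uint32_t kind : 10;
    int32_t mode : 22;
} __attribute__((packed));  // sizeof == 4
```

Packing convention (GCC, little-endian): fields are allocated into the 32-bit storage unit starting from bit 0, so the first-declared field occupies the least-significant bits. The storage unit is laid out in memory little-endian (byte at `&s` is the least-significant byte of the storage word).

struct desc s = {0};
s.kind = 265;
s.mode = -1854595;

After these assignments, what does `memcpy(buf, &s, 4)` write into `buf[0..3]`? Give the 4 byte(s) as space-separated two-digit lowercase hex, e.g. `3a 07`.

09 f5 cd 8e

[0+:10] kind=265 & 0x3ff = 0x109; word=0x00000109
[10+:22] mode=-1854595 & 0x3fffff = 0x23b37d; word=0x8ecdf509
word = 0x8ecdf509 → little-endian bytes:
  [0]=0x09  [1]=0xf5  [2]=0xcd  [3]=0x8e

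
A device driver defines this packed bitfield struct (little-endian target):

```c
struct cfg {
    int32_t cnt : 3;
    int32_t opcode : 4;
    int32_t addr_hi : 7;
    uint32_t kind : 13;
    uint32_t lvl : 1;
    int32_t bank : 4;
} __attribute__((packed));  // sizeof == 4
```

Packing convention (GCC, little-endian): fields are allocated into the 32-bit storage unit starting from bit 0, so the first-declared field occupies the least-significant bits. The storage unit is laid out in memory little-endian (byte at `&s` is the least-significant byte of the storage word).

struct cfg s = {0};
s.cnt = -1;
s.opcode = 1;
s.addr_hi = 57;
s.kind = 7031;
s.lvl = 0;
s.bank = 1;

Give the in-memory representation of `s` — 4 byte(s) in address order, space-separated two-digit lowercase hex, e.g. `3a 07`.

cnt:3 = -1 → 0x7 << 0 → word 0x00000007
opcode:4 = 1 → 0x1 << 3 → word 0x0000000f
addr_hi:7 = 57 → 0x39 << 7 → word 0x00001c8f
kind:13 = 7031 → 0x1b77 << 14 → word 0x06dddc8f
lvl:1 = 0 → 0x0 << 27 → word 0x06dddc8f
bank:4 = 1 → 0x1 << 28 → word 0x16dddc8f
word = 0x16dddc8f → little-endian bytes:
  [0]=0x8f  [1]=0xdc  [2]=0xdd  [3]=0x16

8f dc dd 16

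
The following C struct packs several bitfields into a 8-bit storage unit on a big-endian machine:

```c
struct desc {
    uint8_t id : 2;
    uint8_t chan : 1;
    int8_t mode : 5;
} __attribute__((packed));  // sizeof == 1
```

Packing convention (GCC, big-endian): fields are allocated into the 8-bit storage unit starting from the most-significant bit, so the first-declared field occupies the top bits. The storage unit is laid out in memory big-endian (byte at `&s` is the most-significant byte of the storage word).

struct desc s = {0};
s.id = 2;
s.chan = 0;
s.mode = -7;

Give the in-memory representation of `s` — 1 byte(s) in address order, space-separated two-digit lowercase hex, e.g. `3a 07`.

id (2b) val=2 bits=0x2 at bit 6: 0x80
chan (1b) val=0 bits=0x0 at bit 5: 0x80
mode (5b) val=-7 bits=0x19 at bit 0: 0x99
word = 0x99 → big-endian bytes:
  [0]=0x99

99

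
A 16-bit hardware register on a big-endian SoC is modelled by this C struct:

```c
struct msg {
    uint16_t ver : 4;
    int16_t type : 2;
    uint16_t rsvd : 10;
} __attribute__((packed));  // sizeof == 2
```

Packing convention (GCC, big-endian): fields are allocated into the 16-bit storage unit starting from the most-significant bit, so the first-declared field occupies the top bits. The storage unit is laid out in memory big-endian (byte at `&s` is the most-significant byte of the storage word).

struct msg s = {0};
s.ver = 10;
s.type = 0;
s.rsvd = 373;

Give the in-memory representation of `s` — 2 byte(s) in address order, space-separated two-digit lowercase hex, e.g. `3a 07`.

a1 75

[12+:4] ver=10 & 0xf = 0xa; word=0xa000
[10+:2] type=0 & 0x3 = 0x0; word=0xa000
[0+:10] rsvd=373 & 0x3ff = 0x175; word=0xa175
word = 0xa175 → big-endian bytes:
  [0]=0xa1  [1]=0x75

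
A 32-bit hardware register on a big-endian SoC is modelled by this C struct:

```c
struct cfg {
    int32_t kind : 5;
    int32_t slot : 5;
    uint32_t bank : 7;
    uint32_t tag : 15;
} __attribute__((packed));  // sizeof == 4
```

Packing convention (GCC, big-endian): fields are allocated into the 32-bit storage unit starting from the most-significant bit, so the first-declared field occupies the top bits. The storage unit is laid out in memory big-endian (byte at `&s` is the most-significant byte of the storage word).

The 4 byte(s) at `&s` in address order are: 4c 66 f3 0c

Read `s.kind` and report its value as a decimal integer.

[0]=0x4c [1]=0x66 [2]=0xf3 [3]=0x0c (big-endian) → word 0x4c66f30c
kind:5 @ bit 27 → (0x4c66f30c>>27)&0x1f = 0x9  ←
slot:5 @ bit 22 → (0x4c66f30c>>22)&0x1f = 0x11
bank:7 @ bit 15 → (0x4c66f30c>>15)&0x7f = 0x4d
tag:15 @ bit 0 → (0x4c66f30c>>0)&0x7fff = 0x730c
kind signed 5b, MSB=0: value = 9

9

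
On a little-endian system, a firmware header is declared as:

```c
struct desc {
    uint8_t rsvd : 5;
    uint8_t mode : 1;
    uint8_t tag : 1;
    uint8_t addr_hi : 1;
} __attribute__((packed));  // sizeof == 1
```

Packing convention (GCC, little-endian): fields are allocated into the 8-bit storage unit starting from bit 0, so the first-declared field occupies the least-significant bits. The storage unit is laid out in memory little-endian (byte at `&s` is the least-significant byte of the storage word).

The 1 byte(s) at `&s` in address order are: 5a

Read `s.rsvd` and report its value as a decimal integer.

[0]=0x5a (little-endian) → word 0x5a
rsvd:5 @ bit 0 → (0x5a>>0)&0x1f = 0x1a  ←
mode:1 @ bit 5 → (0x5a>>5)&0x1 = 0x0
tag:1 @ bit 6 → (0x5a>>6)&0x1 = 0x1
addr_hi:1 @ bit 7 → (0x5a>>7)&0x1 = 0x0

26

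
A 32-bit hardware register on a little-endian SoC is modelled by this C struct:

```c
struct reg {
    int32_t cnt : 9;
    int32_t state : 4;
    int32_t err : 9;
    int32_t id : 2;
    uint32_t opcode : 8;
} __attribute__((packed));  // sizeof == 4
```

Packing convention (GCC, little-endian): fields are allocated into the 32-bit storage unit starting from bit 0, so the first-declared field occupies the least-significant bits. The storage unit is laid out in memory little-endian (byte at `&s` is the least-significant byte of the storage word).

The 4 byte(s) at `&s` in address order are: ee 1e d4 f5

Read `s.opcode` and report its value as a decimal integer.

245

[0]=0xee [1]=0x1e [2]=0xd4 [3]=0xf5 (little-endian) → word 0xf5d41eee
cnt [0+:9] = (word>>0) & 0x1ff = 238
state [9+:4] = (word>>9) & 0xf = 15
err [13+:9] = (word>>13) & 0x1ff = 160
id [22+:2] = (word>>22) & 0x3 = 3
opcode [24+:8] = (word>>24) & 0xff = 245  ←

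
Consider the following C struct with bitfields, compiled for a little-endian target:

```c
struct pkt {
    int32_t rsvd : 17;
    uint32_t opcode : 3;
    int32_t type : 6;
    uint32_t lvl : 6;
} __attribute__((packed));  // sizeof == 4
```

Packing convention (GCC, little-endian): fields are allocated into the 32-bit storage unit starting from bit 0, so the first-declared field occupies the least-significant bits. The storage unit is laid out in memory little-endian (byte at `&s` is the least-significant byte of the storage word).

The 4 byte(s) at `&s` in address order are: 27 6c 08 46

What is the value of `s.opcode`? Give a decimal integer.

[0]=0x27 [1]=0x6c [2]=0x08 [3]=0x46 (little-endian) → word 0x46086c27
rsvd [0+:17] = (word>>0) & 0x1ffff = 27687
opcode [17+:3] = (word>>17) & 0x7 = 4  ←
type [20+:6] = (word>>20) & 0x3f = 32
lvl [26+:6] = (word>>26) & 0x3f = 17

4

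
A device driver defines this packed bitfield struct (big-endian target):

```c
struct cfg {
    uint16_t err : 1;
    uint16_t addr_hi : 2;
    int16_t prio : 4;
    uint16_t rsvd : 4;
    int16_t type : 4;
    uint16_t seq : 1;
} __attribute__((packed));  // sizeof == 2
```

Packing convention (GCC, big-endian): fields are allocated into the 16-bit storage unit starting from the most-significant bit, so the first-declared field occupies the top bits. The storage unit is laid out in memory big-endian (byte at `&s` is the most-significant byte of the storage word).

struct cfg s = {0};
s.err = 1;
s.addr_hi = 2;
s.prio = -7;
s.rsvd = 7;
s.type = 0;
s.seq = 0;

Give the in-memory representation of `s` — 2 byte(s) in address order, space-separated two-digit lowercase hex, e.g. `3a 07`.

d2 e0

err:1 = 1 → 0x1 << 15 → word 0x8000
addr_hi:2 = 2 → 0x2 << 13 → word 0xc000
prio:4 = -7 → 0x9 << 9 → word 0xd200
rsvd:4 = 7 → 0x7 << 5 → word 0xd2e0
type:4 = 0 → 0x0 << 1 → word 0xd2e0
seq:1 = 0 → 0x0 << 0 → word 0xd2e0
word = 0xd2e0 → big-endian bytes:
  [0]=0xd2  [1]=0xe0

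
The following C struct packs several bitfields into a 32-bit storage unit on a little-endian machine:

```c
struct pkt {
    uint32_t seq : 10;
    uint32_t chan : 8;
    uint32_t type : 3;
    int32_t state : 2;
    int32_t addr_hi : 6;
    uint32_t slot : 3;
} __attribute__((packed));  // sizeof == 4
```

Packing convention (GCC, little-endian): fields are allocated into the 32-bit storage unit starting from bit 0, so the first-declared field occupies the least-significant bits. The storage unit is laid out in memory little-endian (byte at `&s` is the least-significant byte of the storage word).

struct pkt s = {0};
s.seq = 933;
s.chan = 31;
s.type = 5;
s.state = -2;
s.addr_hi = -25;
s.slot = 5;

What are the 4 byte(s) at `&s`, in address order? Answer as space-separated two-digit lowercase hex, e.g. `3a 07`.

a5 7f d4 b3

[0+:10] seq=933 & 0x3ff = 0x3a5; word=0x000003a5
[10+:8] chan=31 & 0xff = 0x1f; word=0x00007fa5
[18+:3] type=5 & 0x7 = 0x5; word=0x00147fa5
[21+:2] state=-2 & 0x3 = 0x2; word=0x00547fa5
[23+:6] addr_hi=-25 & 0x3f = 0x27; word=0x13d47fa5
[29+:3] slot=5 & 0x7 = 0x5; word=0xb3d47fa5
word = 0xb3d47fa5 → little-endian bytes:
  [0]=0xa5  [1]=0x7f  [2]=0xd4  [3]=0xb3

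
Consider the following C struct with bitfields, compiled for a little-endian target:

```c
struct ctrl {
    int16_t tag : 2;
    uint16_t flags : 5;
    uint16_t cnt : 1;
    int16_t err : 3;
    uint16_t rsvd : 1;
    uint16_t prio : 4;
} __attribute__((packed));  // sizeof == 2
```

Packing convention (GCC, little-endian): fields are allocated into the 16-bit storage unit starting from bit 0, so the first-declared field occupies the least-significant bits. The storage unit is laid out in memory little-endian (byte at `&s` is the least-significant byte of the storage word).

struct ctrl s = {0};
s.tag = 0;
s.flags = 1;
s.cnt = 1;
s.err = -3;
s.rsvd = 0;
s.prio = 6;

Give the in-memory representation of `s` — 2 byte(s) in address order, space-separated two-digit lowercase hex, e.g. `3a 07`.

84 65

[0+:2] tag=0 & 0x3 = 0x0; word=0x0000
[2+:5] flags=1 & 0x1f = 0x1; word=0x0004
[7+:1] cnt=1 & 0x1 = 0x1; word=0x0084
[8+:3] err=-3 & 0x7 = 0x5; word=0x0584
[11+:1] rsvd=0 & 0x1 = 0x0; word=0x0584
[12+:4] prio=6 & 0xf = 0x6; word=0x6584
word = 0x6584 → little-endian bytes:
  [0]=0x84  [1]=0x65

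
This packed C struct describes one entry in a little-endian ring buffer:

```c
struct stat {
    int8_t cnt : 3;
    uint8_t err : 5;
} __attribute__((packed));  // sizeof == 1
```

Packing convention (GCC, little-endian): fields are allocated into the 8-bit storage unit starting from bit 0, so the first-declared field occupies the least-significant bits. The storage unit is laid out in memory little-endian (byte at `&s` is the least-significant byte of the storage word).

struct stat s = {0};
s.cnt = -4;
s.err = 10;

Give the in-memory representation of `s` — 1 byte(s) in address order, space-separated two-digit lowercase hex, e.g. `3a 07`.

[0+:3] cnt=-4 & 0x7 = 0x4; word=0x04
[3+:5] err=10 & 0x1f = 0xa; word=0x54
word = 0x54 → little-endian bytes:
  [0]=0x54

54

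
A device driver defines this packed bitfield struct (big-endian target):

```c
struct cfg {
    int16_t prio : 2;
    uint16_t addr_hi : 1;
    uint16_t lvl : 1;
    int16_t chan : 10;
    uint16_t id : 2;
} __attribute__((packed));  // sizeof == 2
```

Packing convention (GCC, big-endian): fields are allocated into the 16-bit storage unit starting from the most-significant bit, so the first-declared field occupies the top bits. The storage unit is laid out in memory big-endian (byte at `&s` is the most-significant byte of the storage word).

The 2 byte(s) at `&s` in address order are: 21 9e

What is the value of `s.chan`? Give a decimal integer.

103

[0]=0x21 [1]=0x9e (big-endian) → word 0x219e
prio:2 @ bit 14 → (0x219e>>14)&0x3 = 0x0
addr_hi:1 @ bit 13 → (0x219e>>13)&0x1 = 0x1
lvl:1 @ bit 12 → (0x219e>>12)&0x1 = 0x0
chan:10 @ bit 2 → (0x219e>>2)&0x3ff = 0x67  ←
id:2 @ bit 0 → (0x219e>>0)&0x3 = 0x2
chan signed 10b, MSB=0: value = 103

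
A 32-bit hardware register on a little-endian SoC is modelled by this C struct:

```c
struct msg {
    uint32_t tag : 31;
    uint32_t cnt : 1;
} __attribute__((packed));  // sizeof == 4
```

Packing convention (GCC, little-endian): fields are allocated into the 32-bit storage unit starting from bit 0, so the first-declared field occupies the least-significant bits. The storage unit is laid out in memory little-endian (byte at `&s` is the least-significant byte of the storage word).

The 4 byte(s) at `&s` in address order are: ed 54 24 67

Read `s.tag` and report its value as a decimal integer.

[0]=0xed [1]=0x54 [2]=0x24 [3]=0x67 (little-endian) → word 0x672454ed
tag [0+:31] = (word>>0) & 0x7fffffff = 1730434285  ←
cnt [31+:1] = (word>>31) & 0x1 = 0

1730434285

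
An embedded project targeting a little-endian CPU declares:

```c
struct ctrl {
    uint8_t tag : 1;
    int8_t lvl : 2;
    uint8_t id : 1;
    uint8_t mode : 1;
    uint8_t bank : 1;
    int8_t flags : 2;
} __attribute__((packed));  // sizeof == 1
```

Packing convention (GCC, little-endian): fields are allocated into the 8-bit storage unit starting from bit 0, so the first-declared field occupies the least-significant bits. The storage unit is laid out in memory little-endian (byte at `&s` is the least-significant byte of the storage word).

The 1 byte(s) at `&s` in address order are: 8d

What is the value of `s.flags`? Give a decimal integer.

[0]=0x8d (little-endian) → word 0x8d
tag [0+:1] = (word>>0) & 0x1 = 1
lvl [1+:2] = (word>>1) & 0x3 = 2
id [3+:1] = (word>>3) & 0x1 = 1
mode [4+:1] = (word>>4) & 0x1 = 0
bank [5+:1] = (word>>5) & 0x1 = 0
flags [6+:2] = (word>>6) & 0x3 = 2  ←
flags signed 2b, MSB=1: 2 - 4 = -2

-2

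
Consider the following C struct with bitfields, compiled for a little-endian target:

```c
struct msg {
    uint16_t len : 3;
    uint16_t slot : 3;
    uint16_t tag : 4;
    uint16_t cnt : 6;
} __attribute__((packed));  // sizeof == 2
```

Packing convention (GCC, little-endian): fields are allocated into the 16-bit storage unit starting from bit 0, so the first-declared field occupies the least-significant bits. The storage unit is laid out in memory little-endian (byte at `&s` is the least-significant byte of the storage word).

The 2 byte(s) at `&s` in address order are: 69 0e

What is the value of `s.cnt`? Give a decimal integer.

[0]=0x69 [1]=0x0e (little-endian) → word 0x0e69
len [0+:3] = (word>>0) & 0x7 = 1
slot [3+:3] = (word>>3) & 0x7 = 5
tag [6+:4] = (word>>6) & 0xf = 9
cnt [10+:6] = (word>>10) & 0x3f = 3  ←

3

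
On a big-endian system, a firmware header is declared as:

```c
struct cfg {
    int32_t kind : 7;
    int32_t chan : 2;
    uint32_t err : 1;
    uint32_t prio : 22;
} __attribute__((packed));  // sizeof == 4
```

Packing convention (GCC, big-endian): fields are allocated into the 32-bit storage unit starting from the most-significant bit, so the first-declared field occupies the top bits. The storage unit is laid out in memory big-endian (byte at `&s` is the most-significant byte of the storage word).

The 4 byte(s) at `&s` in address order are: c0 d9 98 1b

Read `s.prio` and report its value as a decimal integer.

[0]=0xc0 [1]=0xd9 [2]=0x98 [3]=0x1b (big-endian) → word 0xc0d9981b
kind [25+:7] = (word>>25) & 0x7f = 96
chan [23+:2] = (word>>23) & 0x3 = 1
err [22+:1] = (word>>22) & 0x1 = 1
prio [0+:22] = (word>>0) & 0x3fffff = 1677339  ←

1677339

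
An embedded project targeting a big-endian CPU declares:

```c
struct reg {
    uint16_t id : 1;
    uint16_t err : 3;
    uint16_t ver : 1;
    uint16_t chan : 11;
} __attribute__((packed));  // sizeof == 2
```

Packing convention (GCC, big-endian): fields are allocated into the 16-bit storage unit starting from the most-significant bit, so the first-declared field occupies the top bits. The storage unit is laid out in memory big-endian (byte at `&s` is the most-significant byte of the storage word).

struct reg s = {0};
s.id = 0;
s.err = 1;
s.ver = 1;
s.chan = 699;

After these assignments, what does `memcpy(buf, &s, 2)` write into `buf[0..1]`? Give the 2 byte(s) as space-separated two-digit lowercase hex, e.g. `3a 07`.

1a bb

id (1b) val=0 bits=0x0 at bit 15: 0x0000
err (3b) val=1 bits=0x1 at bit 12: 0x1000
ver (1b) val=1 bits=0x1 at bit 11: 0x1800
chan (11b) val=699 bits=0x2bb at bit 0: 0x1abb
word = 0x1abb → big-endian bytes:
  [0]=0x1a  [1]=0xbb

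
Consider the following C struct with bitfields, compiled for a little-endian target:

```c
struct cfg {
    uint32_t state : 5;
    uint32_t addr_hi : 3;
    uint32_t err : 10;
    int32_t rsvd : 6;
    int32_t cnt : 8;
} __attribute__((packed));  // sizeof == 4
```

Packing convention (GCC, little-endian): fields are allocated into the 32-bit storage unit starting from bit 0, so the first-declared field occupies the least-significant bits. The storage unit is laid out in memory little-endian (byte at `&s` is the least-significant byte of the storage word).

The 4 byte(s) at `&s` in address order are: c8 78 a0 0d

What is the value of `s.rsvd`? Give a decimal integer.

-24

[0]=0xc8 [1]=0x78 [2]=0xa0 [3]=0x0d (little-endian) → word 0x0da078c8
state:5 @ bit 0 → (0x0da078c8>>0)&0x1f = 0x8
addr_hi:3 @ bit 5 → (0x0da078c8>>5)&0x7 = 0x6
err:10 @ bit 8 → (0x0da078c8>>8)&0x3ff = 0x78
rsvd:6 @ bit 18 → (0x0da078c8>>18)&0x3f = 0x28  ←
cnt:8 @ bit 24 → (0x0da078c8>>24)&0xff = 0xd
rsvd signed 6b, MSB=1: 40 - 64 = -24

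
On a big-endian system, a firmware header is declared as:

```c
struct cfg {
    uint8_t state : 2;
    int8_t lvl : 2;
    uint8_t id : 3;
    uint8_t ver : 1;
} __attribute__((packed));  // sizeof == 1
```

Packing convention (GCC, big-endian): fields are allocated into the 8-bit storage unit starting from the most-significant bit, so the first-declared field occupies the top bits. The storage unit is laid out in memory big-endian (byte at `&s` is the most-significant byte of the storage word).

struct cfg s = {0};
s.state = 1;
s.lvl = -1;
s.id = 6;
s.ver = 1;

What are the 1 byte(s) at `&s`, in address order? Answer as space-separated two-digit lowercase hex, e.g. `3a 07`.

7d

state:2 = 1 → 0x1 << 6 → word 0x40
lvl:2 = -1 → 0x3 << 4 → word 0x70
id:3 = 6 → 0x6 << 1 → word 0x7c
ver:1 = 1 → 0x1 << 0 → word 0x7d
word = 0x7d → big-endian bytes:
  [0]=0x7d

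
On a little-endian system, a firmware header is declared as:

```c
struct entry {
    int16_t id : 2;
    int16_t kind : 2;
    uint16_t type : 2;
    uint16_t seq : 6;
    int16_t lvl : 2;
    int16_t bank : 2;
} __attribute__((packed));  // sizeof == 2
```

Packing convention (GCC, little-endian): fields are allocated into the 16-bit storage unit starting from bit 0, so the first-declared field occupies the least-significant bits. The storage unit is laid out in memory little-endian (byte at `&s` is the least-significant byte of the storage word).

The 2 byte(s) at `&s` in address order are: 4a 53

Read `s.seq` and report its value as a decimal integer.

13

[0]=0x4a [1]=0x53 (little-endian) → word 0x534a
id [0+:2] = (word>>0) & 0x3 = 2
kind [2+:2] = (word>>2) & 0x3 = 2
type [4+:2] = (word>>4) & 0x3 = 0
seq [6+:6] = (word>>6) & 0x3f = 13  ←
lvl [12+:2] = (word>>12) & 0x3 = 1
bank [14+:2] = (word>>14) & 0x3 = 1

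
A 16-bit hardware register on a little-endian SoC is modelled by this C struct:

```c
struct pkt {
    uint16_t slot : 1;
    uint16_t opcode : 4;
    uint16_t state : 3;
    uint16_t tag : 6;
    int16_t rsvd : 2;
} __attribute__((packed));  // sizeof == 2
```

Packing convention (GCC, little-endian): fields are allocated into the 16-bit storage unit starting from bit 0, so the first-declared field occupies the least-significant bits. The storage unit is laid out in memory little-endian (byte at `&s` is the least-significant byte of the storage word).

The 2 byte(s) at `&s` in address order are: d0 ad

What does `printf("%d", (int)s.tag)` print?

[0]=0xd0 [1]=0xad (little-endian) → word 0xadd0
slot:1 @ bit 0 → (0xadd0>>0)&0x1 = 0x0
opcode:4 @ bit 1 → (0xadd0>>1)&0xf = 0x8
state:3 @ bit 5 → (0xadd0>>5)&0x7 = 0x6
tag:6 @ bit 8 → (0xadd0>>8)&0x3f = 0x2d  ←
rsvd:2 @ bit 14 → (0xadd0>>14)&0x3 = 0x2

45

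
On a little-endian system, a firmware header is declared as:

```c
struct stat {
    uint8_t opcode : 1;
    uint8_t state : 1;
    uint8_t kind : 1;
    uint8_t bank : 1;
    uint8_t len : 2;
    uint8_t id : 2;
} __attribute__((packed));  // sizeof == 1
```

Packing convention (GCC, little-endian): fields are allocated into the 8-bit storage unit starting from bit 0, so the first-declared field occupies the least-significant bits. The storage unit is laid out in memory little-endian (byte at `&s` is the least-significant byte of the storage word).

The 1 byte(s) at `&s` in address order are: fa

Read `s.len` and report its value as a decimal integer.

3

[0]=0xfa (little-endian) → word 0xfa
opcode:1 @ bit 0 → (0xfa>>0)&0x1 = 0x0
state:1 @ bit 1 → (0xfa>>1)&0x1 = 0x1
kind:1 @ bit 2 → (0xfa>>2)&0x1 = 0x0
bank:1 @ bit 3 → (0xfa>>3)&0x1 = 0x1
len:2 @ bit 4 → (0xfa>>4)&0x3 = 0x3  ←
id:2 @ bit 6 → (0xfa>>6)&0x3 = 0x3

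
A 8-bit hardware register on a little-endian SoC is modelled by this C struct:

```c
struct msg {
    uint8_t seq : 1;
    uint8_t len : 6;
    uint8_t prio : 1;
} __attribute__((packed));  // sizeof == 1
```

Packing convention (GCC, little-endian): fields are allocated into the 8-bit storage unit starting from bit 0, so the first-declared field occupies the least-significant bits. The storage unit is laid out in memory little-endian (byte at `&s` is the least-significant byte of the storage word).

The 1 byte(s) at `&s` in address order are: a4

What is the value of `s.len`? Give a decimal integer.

18

[0]=0xa4 (little-endian) → word 0xa4
seq [0+:1] = (word>>0) & 0x1 = 0
len [1+:6] = (word>>1) & 0x3f = 18  ←
prio [7+:1] = (word>>7) & 0x1 = 1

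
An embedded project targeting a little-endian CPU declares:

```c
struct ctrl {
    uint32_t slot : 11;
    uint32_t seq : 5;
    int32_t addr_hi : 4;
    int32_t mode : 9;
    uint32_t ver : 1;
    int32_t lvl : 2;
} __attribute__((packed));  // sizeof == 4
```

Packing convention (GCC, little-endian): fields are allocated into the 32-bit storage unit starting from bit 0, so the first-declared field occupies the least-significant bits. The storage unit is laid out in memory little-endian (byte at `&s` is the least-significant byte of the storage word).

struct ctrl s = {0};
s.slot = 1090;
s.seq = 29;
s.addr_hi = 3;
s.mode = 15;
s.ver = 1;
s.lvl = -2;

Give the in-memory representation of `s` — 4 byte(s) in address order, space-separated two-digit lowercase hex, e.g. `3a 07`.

slot (11b) val=1090 bits=0x442 at bit 0: 0x00000442
seq (5b) val=29 bits=0x1d at bit 11: 0x0000ec42
addr_hi (4b) val=3 bits=0x3 at bit 16: 0x0003ec42
mode (9b) val=15 bits=0xf at bit 20: 0x00f3ec42
ver (1b) val=1 bits=0x1 at bit 29: 0x20f3ec42
lvl (2b) val=-2 bits=0x2 at bit 30: 0xa0f3ec42
word = 0xa0f3ec42 → little-endian bytes:
  [0]=0x42  [1]=0xec  [2]=0xf3  [3]=0xa0

42 ec f3 a0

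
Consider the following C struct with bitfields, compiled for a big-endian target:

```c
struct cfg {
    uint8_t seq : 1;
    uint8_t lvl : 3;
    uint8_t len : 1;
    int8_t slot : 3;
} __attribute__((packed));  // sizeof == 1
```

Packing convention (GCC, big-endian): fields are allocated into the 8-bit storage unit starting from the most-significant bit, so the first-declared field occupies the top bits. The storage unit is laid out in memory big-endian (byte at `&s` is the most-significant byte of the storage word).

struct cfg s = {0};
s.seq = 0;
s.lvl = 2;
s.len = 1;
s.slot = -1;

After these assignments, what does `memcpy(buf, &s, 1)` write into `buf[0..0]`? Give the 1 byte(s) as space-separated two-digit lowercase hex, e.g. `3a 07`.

2f

seq:1 = 0 → 0x0 << 7 → word 0x00
lvl:3 = 2 → 0x2 << 4 → word 0x20
len:1 = 1 → 0x1 << 3 → word 0x28
slot:3 = -1 → 0x7 << 0 → word 0x2f
word = 0x2f → big-endian bytes:
  [0]=0x2f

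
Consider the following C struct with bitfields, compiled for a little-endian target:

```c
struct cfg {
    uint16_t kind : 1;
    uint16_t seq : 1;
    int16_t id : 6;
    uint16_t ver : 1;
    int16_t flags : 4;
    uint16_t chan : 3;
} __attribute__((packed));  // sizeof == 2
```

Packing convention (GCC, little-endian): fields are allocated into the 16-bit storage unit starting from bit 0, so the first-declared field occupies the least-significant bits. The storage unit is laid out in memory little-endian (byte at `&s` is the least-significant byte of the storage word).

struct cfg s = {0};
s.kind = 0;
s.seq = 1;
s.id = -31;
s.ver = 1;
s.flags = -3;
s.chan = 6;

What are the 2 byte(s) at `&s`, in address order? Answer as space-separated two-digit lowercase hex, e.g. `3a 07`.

86 db

[0+:1] kind=0 & 0x1 = 0x0; word=0x0000
[1+:1] seq=1 & 0x1 = 0x1; word=0x0002
[2+:6] id=-31 & 0x3f = 0x21; word=0x0086
[8+:1] ver=1 & 0x1 = 0x1; word=0x0186
[9+:4] flags=-3 & 0xf = 0xd; word=0x1b86
[13+:3] chan=6 & 0x7 = 0x6; word=0xdb86
word = 0xdb86 → little-endian bytes:
  [0]=0x86  [1]=0xdb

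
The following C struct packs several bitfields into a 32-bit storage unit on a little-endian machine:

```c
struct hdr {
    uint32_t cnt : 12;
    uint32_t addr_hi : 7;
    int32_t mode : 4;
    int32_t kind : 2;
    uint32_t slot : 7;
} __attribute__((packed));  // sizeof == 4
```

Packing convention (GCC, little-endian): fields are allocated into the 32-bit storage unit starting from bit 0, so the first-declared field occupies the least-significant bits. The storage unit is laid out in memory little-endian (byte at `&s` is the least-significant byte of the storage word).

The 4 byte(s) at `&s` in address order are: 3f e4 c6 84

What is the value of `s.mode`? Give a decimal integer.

[0]=0x3f [1]=0xe4 [2]=0xc6 [3]=0x84 (little-endian) → word 0x84c6e43f
cnt:12 @ bit 0 → (0x84c6e43f>>0)&0xfff = 0x43f
addr_hi:7 @ bit 12 → (0x84c6e43f>>12)&0x7f = 0x6e
mode:4 @ bit 19 → (0x84c6e43f>>19)&0xf = 0x8  ←
kind:2 @ bit 23 → (0x84c6e43f>>23)&0x3 = 0x1
slot:7 @ bit 25 → (0x84c6e43f>>25)&0x7f = 0x42
mode signed 4b, MSB=1: 8 - 16 = -8

-8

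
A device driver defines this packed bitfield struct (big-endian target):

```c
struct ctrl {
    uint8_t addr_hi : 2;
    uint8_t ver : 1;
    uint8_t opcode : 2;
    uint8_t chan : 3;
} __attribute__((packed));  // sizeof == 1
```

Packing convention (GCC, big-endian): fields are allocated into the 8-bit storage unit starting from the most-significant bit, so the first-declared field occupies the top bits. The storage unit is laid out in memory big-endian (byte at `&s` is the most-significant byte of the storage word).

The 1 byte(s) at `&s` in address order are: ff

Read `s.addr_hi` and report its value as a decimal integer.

3

[0]=0xff (big-endian) → word 0xff
addr_hi:2 @ bit 6 → (0xff>>6)&0x3 = 0x3  ←
ver:1 @ bit 5 → (0xff>>5)&0x1 = 0x1
opcode:2 @ bit 3 → (0xff>>3)&0x3 = 0x3
chan:3 @ bit 0 → (0xff>>0)&0x7 = 0x7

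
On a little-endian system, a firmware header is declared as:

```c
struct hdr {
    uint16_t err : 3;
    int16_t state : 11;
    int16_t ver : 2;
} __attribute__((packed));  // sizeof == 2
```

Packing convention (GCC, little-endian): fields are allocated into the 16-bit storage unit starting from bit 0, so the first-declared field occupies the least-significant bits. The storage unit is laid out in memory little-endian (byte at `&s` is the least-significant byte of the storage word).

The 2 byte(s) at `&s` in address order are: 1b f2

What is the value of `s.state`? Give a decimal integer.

[0]=0x1b [1]=0xf2 (little-endian) → word 0xf21b
err [0+:3] = (word>>0) & 0x7 = 3
state [3+:11] = (word>>3) & 0x7ff = 1603  ←
ver [14+:2] = (word>>14) & 0x3 = 3
state signed 11b, MSB=1: 1603 - 2048 = -445

-445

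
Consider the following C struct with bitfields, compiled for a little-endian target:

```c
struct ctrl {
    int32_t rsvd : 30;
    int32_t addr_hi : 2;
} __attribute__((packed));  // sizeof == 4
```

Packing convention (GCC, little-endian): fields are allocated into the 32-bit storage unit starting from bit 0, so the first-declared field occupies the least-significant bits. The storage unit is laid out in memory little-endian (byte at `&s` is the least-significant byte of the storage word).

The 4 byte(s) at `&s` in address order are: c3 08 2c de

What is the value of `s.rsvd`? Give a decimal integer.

506202307

[0]=0xc3 [1]=0x08 [2]=0x2c [3]=0xde (little-endian) → word 0xde2c08c3
rsvd:30 @ bit 0 → (0xde2c08c3>>0)&0x3fffffff = 0x1e2c08c3  ←
addr_hi:2 @ bit 30 → (0xde2c08c3>>30)&0x3 = 0x3
rsvd signed 30b, MSB=0: value = 506202307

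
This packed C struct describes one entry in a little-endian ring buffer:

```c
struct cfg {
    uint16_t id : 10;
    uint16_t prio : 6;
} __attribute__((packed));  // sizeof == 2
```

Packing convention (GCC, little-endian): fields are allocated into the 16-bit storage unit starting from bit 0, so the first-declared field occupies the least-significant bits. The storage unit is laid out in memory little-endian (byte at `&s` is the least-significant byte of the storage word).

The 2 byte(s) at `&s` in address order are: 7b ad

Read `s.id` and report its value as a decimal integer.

[0]=0x7b [1]=0xad (little-endian) → word 0xad7b
id:10 @ bit 0 → (0xad7b>>0)&0x3ff = 0x17b  ←
prio:6 @ bit 10 → (0xad7b>>10)&0x3f = 0x2b

379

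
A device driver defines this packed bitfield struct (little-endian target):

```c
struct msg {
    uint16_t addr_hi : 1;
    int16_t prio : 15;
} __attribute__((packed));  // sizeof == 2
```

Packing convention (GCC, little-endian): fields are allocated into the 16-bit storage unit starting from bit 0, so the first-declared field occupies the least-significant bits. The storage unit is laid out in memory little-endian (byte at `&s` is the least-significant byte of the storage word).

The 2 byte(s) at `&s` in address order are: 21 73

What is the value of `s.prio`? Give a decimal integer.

[0]=0x21 [1]=0x73 (little-endian) → word 0x7321
addr_hi [0+:1] = (word>>0) & 0x1 = 1
prio [1+:15] = (word>>1) & 0x7fff = 14736  ←
prio signed 15b, MSB=0: value = 14736

14736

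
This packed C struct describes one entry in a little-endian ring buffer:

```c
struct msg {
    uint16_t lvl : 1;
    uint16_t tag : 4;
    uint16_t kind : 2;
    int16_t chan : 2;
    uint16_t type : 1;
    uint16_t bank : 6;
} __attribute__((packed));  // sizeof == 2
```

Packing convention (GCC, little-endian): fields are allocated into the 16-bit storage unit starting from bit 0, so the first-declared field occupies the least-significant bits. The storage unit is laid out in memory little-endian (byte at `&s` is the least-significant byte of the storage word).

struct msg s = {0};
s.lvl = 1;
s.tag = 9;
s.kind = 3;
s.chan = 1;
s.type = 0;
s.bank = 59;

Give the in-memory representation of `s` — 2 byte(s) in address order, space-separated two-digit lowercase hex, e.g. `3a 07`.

[0+:1] lvl=1 & 0x1 = 0x1; word=0x0001
[1+:4] tag=9 & 0xf = 0x9; word=0x0013
[5+:2] kind=3 & 0x3 = 0x3; word=0x0073
[7+:2] chan=1 & 0x3 = 0x1; word=0x00f3
[9+:1] type=0 & 0x1 = 0x0; word=0x00f3
[10+:6] bank=59 & 0x3f = 0x3b; word=0xecf3
word = 0xecf3 → little-endian bytes:
  [0]=0xf3  [1]=0xec

f3 ec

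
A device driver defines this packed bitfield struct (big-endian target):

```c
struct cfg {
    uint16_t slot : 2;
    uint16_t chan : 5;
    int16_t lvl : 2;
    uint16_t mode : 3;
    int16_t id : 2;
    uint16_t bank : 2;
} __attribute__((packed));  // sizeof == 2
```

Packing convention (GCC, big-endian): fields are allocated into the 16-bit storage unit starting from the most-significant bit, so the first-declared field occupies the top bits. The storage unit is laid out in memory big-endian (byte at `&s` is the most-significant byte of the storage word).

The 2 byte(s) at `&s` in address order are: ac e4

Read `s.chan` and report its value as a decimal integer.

22

[0]=0xac [1]=0xe4 (big-endian) → word 0xace4
slot [14+:2] = (word>>14) & 0x3 = 2
chan [9+:5] = (word>>9) & 0x1f = 22  ←
lvl [7+:2] = (word>>7) & 0x3 = 1
mode [4+:3] = (word>>4) & 0x7 = 6
id [2+:2] = (word>>2) & 0x3 = 1
bank [0+:2] = (word>>0) & 0x3 = 0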